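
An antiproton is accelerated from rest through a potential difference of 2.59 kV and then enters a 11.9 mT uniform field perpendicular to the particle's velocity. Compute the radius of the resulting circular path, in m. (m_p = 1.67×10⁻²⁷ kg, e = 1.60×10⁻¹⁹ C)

The kinetic energy gained is K = qV = (1×1.60×10^-19)(2590) = 4.14×10^-16 J.
v = √(2K/m) = 7.04×10^5 m/s.
r = mv/(qB) = (1.67×10^-27)(7.04×10^5) / [(1×1.60×10^-19)(0.0119)] = 0.618 m.

r ≈ 0.618 m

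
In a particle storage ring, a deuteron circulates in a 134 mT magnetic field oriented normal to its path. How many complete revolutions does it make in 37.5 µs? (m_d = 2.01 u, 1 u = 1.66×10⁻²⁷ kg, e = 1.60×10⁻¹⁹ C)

N = 38

T = 2πm/(qB) = 2π(3.3366×10^-27) / [(1×1.60×10^-19)(0.134)] = 9.7782×10^-7 s.
N = t/T = 3.75×10^-5 / 9.7782×10^-7 ≈ 38.35, so 38 complete revolutions.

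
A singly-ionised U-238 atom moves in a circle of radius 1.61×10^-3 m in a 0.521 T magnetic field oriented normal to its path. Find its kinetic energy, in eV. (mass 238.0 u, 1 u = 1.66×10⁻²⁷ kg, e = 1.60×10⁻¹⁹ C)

K ≈ 0.142 eV

v = qBr/m = (1×1.60×10^-19)(0.521)(1.61×10^-3) / (3.95×10^-25) = 340 m/s.
K = ½mv² = 0.5·(3.95×10^-25)·(340)² = 2.28×10^-20 J = 0.142 eV.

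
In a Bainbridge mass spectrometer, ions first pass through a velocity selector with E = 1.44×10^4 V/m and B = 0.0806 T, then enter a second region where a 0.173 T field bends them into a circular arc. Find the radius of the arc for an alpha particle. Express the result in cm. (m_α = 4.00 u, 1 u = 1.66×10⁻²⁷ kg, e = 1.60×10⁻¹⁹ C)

r ≈ 2.14 cm

The selector passes v = E/B = 1.44×10^4/0.0806 = 1.79×10^5 m/s.
In the deflection region, r = mv/(qB₂) = (6.64×10^-27)(1.79×10^5) / [(2×1.60×10^-19)(0.173)] = 0.0214 m.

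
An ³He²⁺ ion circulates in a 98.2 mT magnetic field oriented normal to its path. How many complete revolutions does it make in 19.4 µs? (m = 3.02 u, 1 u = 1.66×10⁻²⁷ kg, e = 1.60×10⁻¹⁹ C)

T = 2πm/(qB) = 2π(5.0132×10^-27) / [(2×1.60×10^-19)(0.0982)] = 1.0024×10^-6 s.
N = t/T = 1.94×10^-5 / 1.0024×10^-6 ≈ 19.35, so 19 complete revolutions.

N = 19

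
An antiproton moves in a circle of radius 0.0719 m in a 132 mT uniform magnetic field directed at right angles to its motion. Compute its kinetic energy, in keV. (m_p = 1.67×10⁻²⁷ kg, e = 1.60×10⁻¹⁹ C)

K ≈ 4.31 keV

v = qBr/m = (1×1.60×10^-19)(0.132)(0.0719) / (1.67×10^-27) = 9.09×10^5 m/s.
K = ½mv² = 0.5·(1.67×10^-27)·(9.09×10^5)² = 6.90×10^-16 J = 4.31 keV.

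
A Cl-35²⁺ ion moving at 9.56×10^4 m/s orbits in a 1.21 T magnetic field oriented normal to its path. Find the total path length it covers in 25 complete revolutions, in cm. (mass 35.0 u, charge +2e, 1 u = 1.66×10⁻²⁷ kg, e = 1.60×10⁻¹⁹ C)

r = mv/(qB) = 0.0143 m, so one revolution covers 2πr = 0.0901 m.
In 25 revolutions: L = 25·2πr = 2.25 m.

L ≈ 225 cm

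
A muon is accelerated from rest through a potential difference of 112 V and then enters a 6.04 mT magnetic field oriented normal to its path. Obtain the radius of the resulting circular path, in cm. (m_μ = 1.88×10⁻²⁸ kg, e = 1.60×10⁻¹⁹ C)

r ≈ 8.49 cm

The kinetic energy gained is K = qV = (1×1.60×10^-19)(112) = 1.79×10^-17 J.
v = √(2K/m) = 4.37×10^5 m/s.
r = mv/(qB) = (1.88×10^-28)(4.37×10^5) / [(1×1.60×10^-19)(6.04×10^-3)] = 0.0849 m.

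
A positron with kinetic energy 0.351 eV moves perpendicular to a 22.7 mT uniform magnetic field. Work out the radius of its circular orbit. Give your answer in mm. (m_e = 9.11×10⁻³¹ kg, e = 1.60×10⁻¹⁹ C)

r ≈ 0.0881 mm

Convert the energy: K = 0.351 eV = 5.62×10^-20 J.
v = √(2K/m) = √(2·5.62×10^-20/9.11×10^-31) = 3.51×10^5 m/s.
r = mv/(qB) = (9.11×10^-31)(3.51×10^5) / [(1×1.60×10^-19)(0.0227)] = 8.81×10^-5 m.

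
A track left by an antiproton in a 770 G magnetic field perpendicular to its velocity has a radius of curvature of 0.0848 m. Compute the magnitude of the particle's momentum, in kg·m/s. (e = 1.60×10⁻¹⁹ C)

Since qvB = mv²/r, the momentum p = mv = qBr.
p = (1×1.60×10^-19)(0.0770)(0.0848) = 1.04×10^-21 kg·m/s.

p ≈ 1.04×10^-21 kg·m/s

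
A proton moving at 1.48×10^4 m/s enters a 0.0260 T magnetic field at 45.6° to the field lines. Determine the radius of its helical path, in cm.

r ≈ 0.424 cm

Only the perpendicular component v⊥ = v sin45.6° = 1.06×10^4 m/s is bent by the field.
r = m v⊥ /(qB) = (1.67×10^-27)(1.06×10^4) / [(1×1.60×10^-19)(0.0260)] = 4.24×10^-3 m.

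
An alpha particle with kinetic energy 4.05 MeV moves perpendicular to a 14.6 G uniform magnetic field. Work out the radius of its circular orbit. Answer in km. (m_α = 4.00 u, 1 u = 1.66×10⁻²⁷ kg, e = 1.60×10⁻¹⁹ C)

Convert the energy: K = 4.05 MeV = 6.48×10^-13 J.
v = √(2K/m) = √(2·6.48×10^-13/6.64×10^-27) = 1.40×10^7 m/s.
r = mv/(qB) = (6.64×10^-27)(1.40×10^7) / [(2×1.60×10^-19)(1.46×10^-3)] = 199 m.

r ≈ 0.199 km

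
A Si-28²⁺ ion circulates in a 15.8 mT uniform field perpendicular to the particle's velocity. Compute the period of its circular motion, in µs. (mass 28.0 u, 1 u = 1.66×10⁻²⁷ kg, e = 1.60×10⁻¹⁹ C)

The cyclotron period is independent of speed: T = 2πm/(qB).
T = 2π(4.65×10^-26) / [(2×1.60×10^-19)(0.0158)] = 5.78×10^-5 s.

T ≈ 57.8 µs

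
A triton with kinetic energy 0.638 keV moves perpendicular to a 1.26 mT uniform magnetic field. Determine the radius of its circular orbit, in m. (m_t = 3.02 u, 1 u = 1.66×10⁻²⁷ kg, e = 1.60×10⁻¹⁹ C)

Convert the energy: K = 0.638 keV = 1.02×10^-16 J.
v = √(2K/m) = √(2·1.02×10^-16/5.01×10^-27) = 2.02×10^5 m/s.
r = mv/(qB) = (5.01×10^-27)(2.02×10^5) / [(1×1.60×10^-19)(1.26×10^-3)] = 5.02 m.

r ≈ 5.02 m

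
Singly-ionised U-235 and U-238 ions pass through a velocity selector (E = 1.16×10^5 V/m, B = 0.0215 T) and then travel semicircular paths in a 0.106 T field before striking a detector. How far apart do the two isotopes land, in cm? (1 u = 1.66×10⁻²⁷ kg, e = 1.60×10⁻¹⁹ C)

Both emerge at v = E/B₁ = 5.40×10^6 m/s.
r = mv/(qB₂), so r₁ = 124.10 m and r₂ = 125.68 m, giving Δr = 1.58 m.
After a semicircle each ion lands a diameter 2r from the entry slit, so the separation is 2Δr = 3.17 m.

Δd ≈ 317 cm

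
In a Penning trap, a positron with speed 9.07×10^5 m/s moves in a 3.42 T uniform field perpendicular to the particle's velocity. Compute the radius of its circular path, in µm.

r ≈ 1.51 µm

The magnetic force provides the centripetal force: qvB = mv²/r, so r = mv/(qB).
r = (9.11×10^-31 kg)(9.07×10^5 m/s) / [(1×1.60×10^-19 C)(3.42 T)] = 1.51×10^-6 m.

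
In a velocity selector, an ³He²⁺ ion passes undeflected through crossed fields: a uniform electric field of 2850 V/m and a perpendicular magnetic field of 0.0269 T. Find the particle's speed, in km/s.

v ≈ 106 km/s

For zero net force, qE = qvB, so v = E/B.
v = (2850) / (0.0269) = 1.06×10^5 m/s.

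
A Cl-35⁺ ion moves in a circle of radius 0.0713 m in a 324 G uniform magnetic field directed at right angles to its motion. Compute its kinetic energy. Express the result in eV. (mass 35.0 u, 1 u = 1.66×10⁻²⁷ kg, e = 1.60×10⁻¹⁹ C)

K ≈ 7.35 eV

v = qBr/m = (1×1.60×10^-19)(0.0324)(0.0713) / (5.81×10^-26) = 6360 m/s.
K = ½mv² = 0.5·(5.81×10^-26)·(6360)² = 1.18×10^-18 J = 7.35 eV.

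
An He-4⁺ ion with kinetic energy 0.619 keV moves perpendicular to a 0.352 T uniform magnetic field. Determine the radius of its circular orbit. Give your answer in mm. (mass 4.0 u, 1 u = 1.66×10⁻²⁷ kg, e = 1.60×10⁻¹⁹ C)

r ≈ 20.4 mm

Convert the energy: K = 0.619 keV = 9.90×10^-17 J.
v = √(2K/m) = √(2·9.90×10^-17/6.64×10^-27) = 1.73×10^5 m/s.
r = mv/(qB) = (6.64×10^-27)(1.73×10^5) / [(1×1.60×10^-19)(0.352)] = 0.0204 m.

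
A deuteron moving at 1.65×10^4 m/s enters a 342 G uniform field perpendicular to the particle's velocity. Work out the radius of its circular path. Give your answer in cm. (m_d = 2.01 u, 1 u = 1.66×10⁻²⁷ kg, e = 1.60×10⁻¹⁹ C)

The magnetic force provides the centripetal force: qvB = mv²/r, so r = mv/(qB).
r = (3.34×10^-27 kg)(1.65×10^4 m/s) / [(1×1.60×10^-19 C)(0.0342 T)] = 0.0101 m.

r ≈ 1.01 cm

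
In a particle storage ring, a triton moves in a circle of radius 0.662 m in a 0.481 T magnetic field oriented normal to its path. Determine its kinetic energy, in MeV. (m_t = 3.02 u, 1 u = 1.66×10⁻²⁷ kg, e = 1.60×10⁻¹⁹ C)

K ≈ 1.62 MeV

v = qBr/m = (1×1.60×10^-19)(0.481)(0.662) / (5.01×10^-27) = 1.02×10^7 m/s.
K = ½mv² = 0.5·(5.01×10^-27)·(1.02×10^7)² = 2.59×10^-13 J = 1.62 MeV.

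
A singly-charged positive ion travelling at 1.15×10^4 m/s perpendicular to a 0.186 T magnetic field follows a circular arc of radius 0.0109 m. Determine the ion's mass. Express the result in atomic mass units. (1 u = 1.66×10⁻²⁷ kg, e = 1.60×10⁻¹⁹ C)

qvB = mv²/r ⇒ m = qBr/v.
m = (1×1.60×10^-19)(0.186)(0.0109) / (1.15×10^4) = 2.82×10^-26 kg = 17.0 u.

m ≈ 17.0 u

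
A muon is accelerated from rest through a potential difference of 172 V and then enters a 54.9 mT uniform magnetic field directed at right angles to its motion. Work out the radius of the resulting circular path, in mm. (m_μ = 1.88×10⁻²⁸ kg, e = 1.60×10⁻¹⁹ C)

r ≈ 11.6 mm

The kinetic energy gained is K = qV = (1×1.60×10^-19)(172) = 2.75×10^-17 J.
v = √(2K/m) = 5.41×10^5 m/s.
r = mv/(qB) = (1.88×10^-28)(5.41×10^5) / [(1×1.60×10^-19)(0.0549)] = 0.0116 m.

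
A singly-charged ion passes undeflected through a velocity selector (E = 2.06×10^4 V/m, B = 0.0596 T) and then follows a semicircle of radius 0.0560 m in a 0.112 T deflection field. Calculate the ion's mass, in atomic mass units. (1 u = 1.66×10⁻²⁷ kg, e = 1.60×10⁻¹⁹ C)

v = E/B₁ = 3.46×10^5 m/s.
From r = mv/(qB₂), m = qB₂r/v = (1×1.60×10^-19)(0.112)(0.0560) / (3.46×10^5) = 2.90×10^-27 kg.
In atomic mass units: m = 2.90×10^-27 / 1.66×10^-27 = 1.75 u.

m ≈ 1.75 u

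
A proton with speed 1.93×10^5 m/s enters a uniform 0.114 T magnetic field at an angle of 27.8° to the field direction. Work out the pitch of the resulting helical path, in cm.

pitch ≈ 9.82 cm

The velocity component along B is v∥ = v cos27.8° = 1.71×10^5 m/s.
The cyclotron period T = 2πm/(qB) = 5.75×10^-7 s is set by m, q, B alone.
Pitch = v∥·T = (1.71×10^5)(5.75×10^-7) = 0.0982 m.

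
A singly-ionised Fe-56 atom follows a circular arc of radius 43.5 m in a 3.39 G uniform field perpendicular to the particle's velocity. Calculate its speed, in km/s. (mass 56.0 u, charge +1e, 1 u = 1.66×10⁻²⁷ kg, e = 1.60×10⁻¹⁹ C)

From qvB = mv²/r, v = qBr/m.
v = (1×1.60×10^-19)(3.39×10^-4)(43.5) / (9.30×10^-26) = 2.54×10^4 m/s.

v ≈ 25.4 km/s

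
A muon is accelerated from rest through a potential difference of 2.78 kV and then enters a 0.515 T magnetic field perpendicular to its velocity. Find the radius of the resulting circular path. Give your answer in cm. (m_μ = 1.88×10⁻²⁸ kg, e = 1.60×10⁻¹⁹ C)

r ≈ 0.496 cm

The kinetic energy gained is K = qV = (1×1.60×10^-19)(2780) = 4.45×10^-16 J.
v = √(2K/m) = 2.18×10^6 m/s.
r = mv/(qB) = (1.88×10^-28)(2.18×10^6) / [(1×1.60×10^-19)(0.515)] = 4.96×10^-3 m.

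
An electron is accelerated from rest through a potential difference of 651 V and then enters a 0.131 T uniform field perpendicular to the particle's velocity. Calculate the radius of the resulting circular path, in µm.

The kinetic energy gained is K = qV = (1×1.60×10^-19)(651) = 1.04×10^-16 J.
v = √(2K/m) = 1.51×10^7 m/s.
r = mv/(qB) = (9.11×10^-31)(1.51×10^7) / [(1×1.60×10^-19)(0.131)] = 6.57×10^-4 m.

r ≈ 657 µm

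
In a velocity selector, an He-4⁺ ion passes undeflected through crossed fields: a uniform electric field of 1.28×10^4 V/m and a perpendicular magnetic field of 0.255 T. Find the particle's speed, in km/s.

For zero net force, qE = qvB, so v = E/B.
v = (1.28×10^4) / (0.255) = 5.02×10^4 m/s.

v ≈ 50.2 km/s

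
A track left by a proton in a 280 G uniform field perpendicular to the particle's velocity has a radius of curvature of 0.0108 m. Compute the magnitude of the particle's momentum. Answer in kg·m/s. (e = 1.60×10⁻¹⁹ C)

p ≈ 4.84×10^-23 kg·m/s

Since qvB = mv²/r, the momentum p = mv = qBr.
p = (1×1.60×10^-19)(0.0280)(0.0108) = 4.84×10^-23 kg·m/s.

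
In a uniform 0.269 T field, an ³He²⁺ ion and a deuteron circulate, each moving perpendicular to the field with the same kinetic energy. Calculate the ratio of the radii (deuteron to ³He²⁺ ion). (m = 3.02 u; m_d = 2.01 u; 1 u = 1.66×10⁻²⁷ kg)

r = √(2mK)/(qB) ⇒ at equal K, r ∝ √m/q.
r_{deuteron}/r_{³He²⁺ ion} = 1.63.

ratio ≈ 1.63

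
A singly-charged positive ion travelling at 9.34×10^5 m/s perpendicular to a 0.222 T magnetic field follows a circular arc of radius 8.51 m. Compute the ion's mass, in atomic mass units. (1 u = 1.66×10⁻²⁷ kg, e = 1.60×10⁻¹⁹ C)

qvB = mv²/r ⇒ m = qBr/v.
m = (1×1.60×10^-19)(0.222)(8.51) / (9.34×10^5) = 3.24×10^-25 kg = 195 u.

m ≈ 195 u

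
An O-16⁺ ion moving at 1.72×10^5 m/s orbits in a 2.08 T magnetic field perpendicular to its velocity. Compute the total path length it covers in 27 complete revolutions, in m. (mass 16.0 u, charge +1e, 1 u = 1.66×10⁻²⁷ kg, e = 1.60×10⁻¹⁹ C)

L ≈ 2.33 m

r = mv/(qB) = 0.0137 m, so one revolution covers 2πr = 0.0862 m.
In 27 revolutions: L = 27·2πr = 2.33 m.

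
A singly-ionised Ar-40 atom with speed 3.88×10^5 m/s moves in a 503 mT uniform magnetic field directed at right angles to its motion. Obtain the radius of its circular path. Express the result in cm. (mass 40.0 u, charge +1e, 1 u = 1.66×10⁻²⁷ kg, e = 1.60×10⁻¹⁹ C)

The magnetic force provides the centripetal force: qvB = mv²/r, so r = mv/(qB).
r = (6.64×10^-26 kg)(3.88×10^5 m/s) / [(1×1.60×10^-19 C)(0.503 T)] = 0.320 m.

r ≈ 32.0 cm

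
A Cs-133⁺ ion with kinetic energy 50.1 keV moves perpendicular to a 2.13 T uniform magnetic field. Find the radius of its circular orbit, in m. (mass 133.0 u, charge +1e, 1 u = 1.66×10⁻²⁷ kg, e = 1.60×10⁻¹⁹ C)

Convert the energy: K = 50.1 keV = 8.02×10^-15 J.
v = √(2K/m) = √(2·8.02×10^-15/2.21×10^-25) = 2.69×10^5 m/s.
r = mv/(qB) = (2.21×10^-25)(2.69×10^5) / [(1×1.60×10^-19)(2.13)] = 0.175 m.

r ≈ 0.175 m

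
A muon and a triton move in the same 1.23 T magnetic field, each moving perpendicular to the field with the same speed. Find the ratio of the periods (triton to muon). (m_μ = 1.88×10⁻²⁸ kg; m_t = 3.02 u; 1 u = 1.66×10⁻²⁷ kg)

T = 2πm/(qB) is independent of speed, so T₂/T₁ = (m₂/q₂)/(m₁/q₁).
T_{triton}/T_{muon} = (5.01×10^-27/1e) / (1.88×10^-28/1e) = 26.7.

ratio ≈ 26.7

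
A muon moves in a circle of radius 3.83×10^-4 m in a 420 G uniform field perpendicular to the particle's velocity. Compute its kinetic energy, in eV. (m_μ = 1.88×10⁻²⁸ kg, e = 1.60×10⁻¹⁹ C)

v = qBr/m = (1×1.60×10^-19)(0.0420)(3.83×10^-4) / (1.88×10^-28) = 1.37×10^4 m/s.
K = ½mv² = 0.5·(1.88×10^-28)·(1.37×10^4)² = 1.76×10^-20 J = 0.110 eV.

K ≈ 0.110 eV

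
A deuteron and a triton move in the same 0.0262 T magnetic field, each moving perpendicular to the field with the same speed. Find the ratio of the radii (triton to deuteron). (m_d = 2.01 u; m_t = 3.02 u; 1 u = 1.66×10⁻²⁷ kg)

r = mv/(qB) ⇒ at equal v, r ∝ m/q.
r_{triton}/r_{deuteron} = 1.50.

ratio ≈ 1.50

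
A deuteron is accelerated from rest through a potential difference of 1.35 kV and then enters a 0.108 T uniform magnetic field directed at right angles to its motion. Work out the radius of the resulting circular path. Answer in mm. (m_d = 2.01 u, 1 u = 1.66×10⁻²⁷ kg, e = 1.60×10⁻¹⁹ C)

r ≈ 69.5 mm

The kinetic energy gained is K = qV = (1×1.60×10^-19)(1350) = 2.16×10^-16 J.
v = √(2K/m) = 3.60×10^5 m/s.
r = mv/(qB) = (3.34×10^-27)(3.60×10^5) / [(1×1.60×10^-19)(0.108)] = 0.0695 m.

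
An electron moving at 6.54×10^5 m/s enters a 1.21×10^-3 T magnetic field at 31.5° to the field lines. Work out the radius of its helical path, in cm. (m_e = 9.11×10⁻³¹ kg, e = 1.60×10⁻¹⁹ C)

r ≈ 0.161 cm

Only the perpendicular component v⊥ = v sin31.5° = 3.42×10^5 m/s is bent by the field.
r = m v⊥ /(qB) = (9.11×10^-31)(3.42×10^5) / [(1×1.60×10^-19)(1.21×10^-3)] = 1.61×10^-3 m.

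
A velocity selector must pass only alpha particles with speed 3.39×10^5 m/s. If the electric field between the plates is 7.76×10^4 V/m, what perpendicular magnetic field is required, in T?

qE = qvB ⇒ B = E/v = (7.76×10^4) / (3.39×10^5) = 0.229 T.

B ≈ 0.229 T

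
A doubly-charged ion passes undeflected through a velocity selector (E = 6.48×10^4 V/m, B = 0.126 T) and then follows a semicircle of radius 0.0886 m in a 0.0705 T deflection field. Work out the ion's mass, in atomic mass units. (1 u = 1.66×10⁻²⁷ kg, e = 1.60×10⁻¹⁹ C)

m ≈ 2.34 u

v = E/B₁ = 5.14×10^5 m/s.
From r = mv/(qB₂), m = qB₂r/v = (2×1.60×10^-19)(0.0705)(0.0886) / (5.14×10^5) = 3.89×10^-27 kg.
In atomic mass units: m = 3.89×10^-27 / 1.66×10^-27 = 2.34 u.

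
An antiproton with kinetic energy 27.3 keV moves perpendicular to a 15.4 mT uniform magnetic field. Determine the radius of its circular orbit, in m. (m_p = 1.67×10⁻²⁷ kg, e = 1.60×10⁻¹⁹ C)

r ≈ 1.55 m

Convert the energy: K = 27.3 keV = 4.37×10^-15 J.
v = √(2K/m) = √(2·4.37×10^-15/1.67×10^-27) = 2.29×10^6 m/s.
r = mv/(qB) = (1.67×10^-27)(2.29×10^6) / [(1×1.60×10^-19)(0.0154)] = 1.55 m.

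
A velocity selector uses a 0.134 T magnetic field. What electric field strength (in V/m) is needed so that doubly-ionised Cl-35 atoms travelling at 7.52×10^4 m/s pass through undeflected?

E ≈ 1.01×10^4 V/m

qE = qvB ⇒ E = vB = (7.52×10^4)(0.134) = 1.01×10^4 V/m.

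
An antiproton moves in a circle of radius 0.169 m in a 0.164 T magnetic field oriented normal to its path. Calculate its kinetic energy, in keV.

K ≈ 36.8 keV

v = qBr/m = (1×1.60×10^-19)(0.164)(0.169) / (1.67×10^-27) = 2.66×10^6 m/s.
K = ½mv² = 0.5·(1.67×10^-27)·(2.66×10^6)² = 5.89×10^-15 J = 36.8 keV.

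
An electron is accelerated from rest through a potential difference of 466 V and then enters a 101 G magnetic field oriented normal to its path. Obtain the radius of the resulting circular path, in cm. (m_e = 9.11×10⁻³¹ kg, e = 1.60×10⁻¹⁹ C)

The kinetic energy gained is K = qV = (1×1.60×10^-19)(466) = 7.46×10^-17 J.
v = √(2K/m) = 1.28×10^7 m/s.
r = mv/(qB) = (9.11×10^-31)(1.28×10^7) / [(1×1.60×10^-19)(0.0101)] = 7.21×10^-3 m.

r ≈ 0.721 cm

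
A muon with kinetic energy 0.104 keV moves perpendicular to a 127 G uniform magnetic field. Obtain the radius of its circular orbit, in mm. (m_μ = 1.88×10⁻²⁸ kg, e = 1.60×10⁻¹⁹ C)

r ≈ 38.9 mm

Convert the energy: K = 0.104 keV = 1.66×10^-17 J.
v = √(2K/m) = √(2·1.66×10^-17/1.88×10^-28) = 4.21×10^5 m/s.
r = mv/(qB) = (1.88×10^-28)(4.21×10^5) / [(1×1.60×10^-19)(0.0127)] = 0.0389 m.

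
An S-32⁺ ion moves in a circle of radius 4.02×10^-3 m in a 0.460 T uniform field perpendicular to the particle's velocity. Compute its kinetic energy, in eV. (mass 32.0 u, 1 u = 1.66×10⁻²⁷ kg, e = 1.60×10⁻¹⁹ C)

v = qBr/m = (1×1.60×10^-19)(0.460)(4.02×10^-3) / (5.31×10^-26) = 5570 m/s.
K = ½mv² = 0.5·(5.31×10^-26)·(5570)² = 8.24×10^-19 J = 5.15 eV.

K ≈ 5.15 eV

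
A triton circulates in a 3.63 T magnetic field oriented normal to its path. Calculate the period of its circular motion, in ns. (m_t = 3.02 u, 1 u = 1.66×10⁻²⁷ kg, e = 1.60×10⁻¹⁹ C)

The cyclotron period is independent of speed: T = 2πm/(qB).
T = 2π(5.01×10^-27) / [(1×1.60×10^-19)(3.63)] = 5.42×10^-8 s.

T ≈ 54.2 ns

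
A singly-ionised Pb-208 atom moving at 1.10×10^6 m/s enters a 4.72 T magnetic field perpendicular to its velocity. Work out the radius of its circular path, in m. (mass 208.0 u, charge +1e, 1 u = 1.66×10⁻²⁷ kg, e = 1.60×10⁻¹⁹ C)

The magnetic force provides the centripetal force: qvB = mv²/r, so r = mv/(qB).
r = (3.45×10^-25 kg)(1.10×10^6 m/s) / [(1×1.60×10^-19 C)(4.72 T)] = 0.503 m.

r ≈ 0.503 m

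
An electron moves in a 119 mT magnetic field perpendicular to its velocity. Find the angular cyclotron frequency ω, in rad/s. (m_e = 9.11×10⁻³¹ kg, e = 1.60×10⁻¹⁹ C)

ω = qB/m = (1×1.60×10^-19)(0.119) / (9.11×10^-31) = 2.09×10^10 rad/s.

ω ≈ 2.09×10^10 rad/s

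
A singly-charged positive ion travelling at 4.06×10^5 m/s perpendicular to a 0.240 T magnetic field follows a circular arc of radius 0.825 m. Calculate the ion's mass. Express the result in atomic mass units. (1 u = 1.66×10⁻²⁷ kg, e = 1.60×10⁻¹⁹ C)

qvB = mv²/r ⇒ m = qBr/v.
m = (1×1.60×10^-19)(0.240)(0.825) / (4.06×10^5) = 7.80×10^-26 kg = 47.0 u.

m ≈ 47.0 u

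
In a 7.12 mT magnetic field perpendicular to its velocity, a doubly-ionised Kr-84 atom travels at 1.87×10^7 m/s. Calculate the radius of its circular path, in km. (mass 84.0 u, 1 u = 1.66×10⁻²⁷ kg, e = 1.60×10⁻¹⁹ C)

The magnetic force provides the centripetal force: qvB = mv²/r, so r = mv/(qB).
r = (1.39×10^-25 kg)(1.87×10^7 m/s) / [(2×1.60×10^-19 C)(7.12×10^-3 T)] = 1140 m.

r ≈ 1.14 km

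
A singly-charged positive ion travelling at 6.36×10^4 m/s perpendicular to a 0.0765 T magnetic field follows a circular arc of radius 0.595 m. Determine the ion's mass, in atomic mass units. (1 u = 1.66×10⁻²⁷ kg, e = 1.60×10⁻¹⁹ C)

m ≈ 69.0 u

qvB = mv²/r ⇒ m = qBr/v.
m = (1×1.60×10^-19)(0.0765)(0.595) / (6.36×10^4) = 1.15×10^-25 kg = 69.0 u.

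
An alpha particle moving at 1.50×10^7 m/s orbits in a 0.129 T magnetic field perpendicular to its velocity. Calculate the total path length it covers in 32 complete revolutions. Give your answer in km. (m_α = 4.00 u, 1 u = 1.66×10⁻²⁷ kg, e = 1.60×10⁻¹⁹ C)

r = mv/(qB) = 2.41 m, so one revolution covers 2πr = 15.2 m.
In 32 revolutions: L = 32·2πr = 485 m.

L ≈ 0.485 km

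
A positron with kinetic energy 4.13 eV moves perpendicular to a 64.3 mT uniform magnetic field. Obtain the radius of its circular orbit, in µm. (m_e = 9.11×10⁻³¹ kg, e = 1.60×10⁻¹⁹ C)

Convert the energy: K = 4.13 eV = 6.61×10^-19 J.
v = √(2K/m) = √(2·6.61×10^-19/9.11×10^-31) = 1.20×10^6 m/s.
r = mv/(qB) = (9.11×10^-31)(1.20×10^6) / [(1×1.60×10^-19)(0.0643)] = 1.07×10^-4 m.

r ≈ 107 µm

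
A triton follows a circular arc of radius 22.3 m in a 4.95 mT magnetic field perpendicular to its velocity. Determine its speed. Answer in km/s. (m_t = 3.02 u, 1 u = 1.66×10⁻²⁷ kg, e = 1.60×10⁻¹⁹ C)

From qvB = mv²/r, v = qBr/m.
v = (1×1.60×10^-19)(4.95×10^-3)(22.3) / (5.01×10^-27) = 3.52×10^6 m/s.

v ≈ 3520 km/s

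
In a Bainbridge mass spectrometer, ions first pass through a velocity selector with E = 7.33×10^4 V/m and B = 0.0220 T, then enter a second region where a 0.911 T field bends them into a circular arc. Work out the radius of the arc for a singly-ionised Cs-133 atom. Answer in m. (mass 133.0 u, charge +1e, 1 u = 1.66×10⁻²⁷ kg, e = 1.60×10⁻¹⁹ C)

The selector passes v = E/B = 7.33×10^4/0.0220 = 3.33×10^6 m/s.
In the deflection region, r = mv/(qB₂) = (2.21×10^-25)(3.33×10^6) / [(1×1.60×10^-19)(0.911)] = 5.05 m.

r ≈ 5.05 m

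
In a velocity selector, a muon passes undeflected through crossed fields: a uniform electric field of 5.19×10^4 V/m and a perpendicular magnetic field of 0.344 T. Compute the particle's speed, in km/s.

v ≈ 151 km/s

For zero net force, qE = qvB, so v = E/B.
v = (5.19×10^4) / (0.344) = 1.51×10^5 m/s.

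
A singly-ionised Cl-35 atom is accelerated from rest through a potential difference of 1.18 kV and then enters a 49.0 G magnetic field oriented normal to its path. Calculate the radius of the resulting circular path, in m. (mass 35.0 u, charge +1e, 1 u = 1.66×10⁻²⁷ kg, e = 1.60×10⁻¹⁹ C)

The kinetic energy gained is K = qV = (1×1.60×10^-19)(1180) = 1.89×10^-16 J.
v = √(2K/m) = 8.06×10^4 m/s.
r = mv/(qB) = (5.81×10^-26)(8.06×10^4) / [(1×1.60×10^-19)(4.90×10^-3)] = 5.97 m.

r ≈ 5.97 m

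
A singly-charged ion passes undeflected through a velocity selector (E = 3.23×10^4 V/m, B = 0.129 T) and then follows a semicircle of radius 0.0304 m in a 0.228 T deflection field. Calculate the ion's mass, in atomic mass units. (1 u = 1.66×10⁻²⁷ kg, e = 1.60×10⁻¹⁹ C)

m ≈ 2.67 u

v = E/B₁ = 2.50×10^5 m/s.
From r = mv/(qB₂), m = qB₂r/v = (1×1.60×10^-19)(0.228)(0.0304) / (2.50×10^5) = 4.43×10^-27 kg.
In atomic mass units: m = 4.43×10^-27 / 1.66×10^-27 = 2.67 u.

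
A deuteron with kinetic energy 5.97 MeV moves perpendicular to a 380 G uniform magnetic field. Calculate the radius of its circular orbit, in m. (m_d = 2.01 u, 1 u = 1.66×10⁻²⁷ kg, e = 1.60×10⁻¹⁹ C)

Convert the energy: K = 5.97 MeV = 9.55×10^-13 J.
v = √(2K/m) = √(2·9.55×10^-13/3.34×10^-27) = 2.39×10^7 m/s.
r = mv/(qB) = (3.34×10^-27)(2.39×10^7) / [(1×1.60×10^-19)(0.0380)] = 13.1 m.

r ≈ 13.1 m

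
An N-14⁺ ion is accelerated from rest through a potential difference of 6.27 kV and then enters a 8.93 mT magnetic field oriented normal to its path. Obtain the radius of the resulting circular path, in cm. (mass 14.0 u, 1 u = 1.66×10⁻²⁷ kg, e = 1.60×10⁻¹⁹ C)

The kinetic energy gained is K = qV = (1×1.60×10^-19)(6270) = 1.00×10^-15 J.
v = √(2K/m) = 2.94×10^5 m/s.
r = mv/(qB) = (2.32×10^-26)(2.94×10^5) / [(1×1.60×10^-19)(8.93×10^-3)] = 4.78 m.

r ≈ 478 cm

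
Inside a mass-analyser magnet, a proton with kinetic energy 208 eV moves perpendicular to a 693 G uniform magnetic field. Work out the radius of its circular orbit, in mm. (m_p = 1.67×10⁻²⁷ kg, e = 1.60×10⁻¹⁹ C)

Convert the energy: K = 208 eV = 3.33×10^-17 J.
v = √(2K/m) = √(2·3.33×10^-17/1.67×10^-27) = 2.00×10^5 m/s.
r = mv/(qB) = (1.67×10^-27)(2.00×10^5) / [(1×1.60×10^-19)(0.0693)] = 0.0301 m.

r ≈ 30.1 mm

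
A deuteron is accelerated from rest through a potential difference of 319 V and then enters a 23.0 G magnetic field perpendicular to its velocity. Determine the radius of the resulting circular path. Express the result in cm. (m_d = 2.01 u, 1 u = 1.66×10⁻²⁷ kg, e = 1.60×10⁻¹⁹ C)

r ≈ 159 cm

The kinetic energy gained is K = qV = (1×1.60×10^-19)(319) = 5.10×10^-17 J.
v = √(2K/m) = 1.75×10^5 m/s.
r = mv/(qB) = (3.34×10^-27)(1.75×10^5) / [(1×1.60×10^-19)(2.30×10^-3)] = 1.59 m.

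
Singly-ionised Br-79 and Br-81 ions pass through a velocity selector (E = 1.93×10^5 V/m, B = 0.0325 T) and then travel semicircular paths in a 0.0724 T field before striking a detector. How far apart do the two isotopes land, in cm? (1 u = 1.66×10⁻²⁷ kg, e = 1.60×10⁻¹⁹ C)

Δd ≈ 340 cm

Both emerge at v = E/B₁ = 5.94×10^6 m/s.
r = mv/(qB₂), so r₁ = 67.23 m and r₂ = 68.93 m, giving Δr = 1.70 m.
After a semicircle each ion lands a diameter 2r from the entry slit, so the separation is 2Δr = 3.40 m.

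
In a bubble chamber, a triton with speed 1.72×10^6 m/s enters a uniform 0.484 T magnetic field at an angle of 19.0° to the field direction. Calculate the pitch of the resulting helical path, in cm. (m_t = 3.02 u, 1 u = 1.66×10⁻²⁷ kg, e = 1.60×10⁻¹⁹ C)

The velocity component along B is v∥ = v cos19.0° = 1.63×10^6 m/s.
The cyclotron period T = 2πm/(qB) = 4.07×10^-7 s is set by m, q, B alone.
Pitch = v∥·T = (1.63×10^6)(4.07×10^-7) = 0.661 m.

pitch ≈ 66.1 cm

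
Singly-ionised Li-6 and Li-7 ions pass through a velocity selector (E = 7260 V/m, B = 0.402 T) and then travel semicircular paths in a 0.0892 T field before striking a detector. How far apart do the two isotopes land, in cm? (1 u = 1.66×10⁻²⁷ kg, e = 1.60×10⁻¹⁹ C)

Δd ≈ 0.420 cm

Both emerge at v = E/B₁ = 1.81×10^4 m/s.
r = mv/(qB₂), so r₁ = 0.01260 m and r₂ = 0.01470 m, giving Δr = 2.10×10^-3 m.
After a semicircle each ion lands a diameter 2r from the entry slit, so the separation is 2Δr = 4.20×10^-3 m.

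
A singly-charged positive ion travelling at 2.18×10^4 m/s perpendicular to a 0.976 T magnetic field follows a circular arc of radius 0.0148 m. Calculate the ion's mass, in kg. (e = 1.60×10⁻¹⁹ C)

qvB = mv²/r ⇒ m = qBr/v.
m = (1×1.60×10^-19)(0.976)(0.0148) / (2.18×10^4) = 1.06×10^-25 kg.

m ≈ 1.06×10^-25 kg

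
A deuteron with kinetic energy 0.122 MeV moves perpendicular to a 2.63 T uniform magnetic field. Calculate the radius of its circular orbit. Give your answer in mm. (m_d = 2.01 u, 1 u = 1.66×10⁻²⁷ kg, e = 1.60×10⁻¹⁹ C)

Convert the energy: K = 0.122 MeV = 1.95×10^-14 J.
v = √(2K/m) = √(2·1.95×10^-14/3.34×10^-27) = 3.42×10^6 m/s.
r = mv/(qB) = (3.34×10^-27)(3.42×10^6) / [(1×1.60×10^-19)(2.63)] = 0.0271 m.

r ≈ 27.1 mm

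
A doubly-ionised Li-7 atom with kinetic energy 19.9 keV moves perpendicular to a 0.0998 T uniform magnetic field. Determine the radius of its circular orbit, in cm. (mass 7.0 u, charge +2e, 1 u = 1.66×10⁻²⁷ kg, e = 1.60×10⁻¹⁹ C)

Convert the energy: K = 19.9 keV = 3.18×10^-15 J.
v = √(2K/m) = √(2·3.18×10^-15/1.16×10^-26) = 7.40×10^5 m/s.
r = mv/(qB) = (1.16×10^-26)(7.40×10^5) / [(2×1.60×10^-19)(0.0998)] = 0.269 m.

r ≈ 26.9 cm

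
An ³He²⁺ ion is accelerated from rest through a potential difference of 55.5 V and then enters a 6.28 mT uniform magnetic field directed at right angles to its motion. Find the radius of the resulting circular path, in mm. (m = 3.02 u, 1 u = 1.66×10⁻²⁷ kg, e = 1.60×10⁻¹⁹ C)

The kinetic energy gained is K = qV = (2×1.60×10^-19)(55.5) = 1.78×10^-17 J.
v = √(2K/m) = 8.42×10^4 m/s.
r = mv/(qB) = (5.01×10^-27)(8.42×10^4) / [(2×1.60×10^-19)(6.28×10^-3)] = 0.210 m.

r ≈ 210 mm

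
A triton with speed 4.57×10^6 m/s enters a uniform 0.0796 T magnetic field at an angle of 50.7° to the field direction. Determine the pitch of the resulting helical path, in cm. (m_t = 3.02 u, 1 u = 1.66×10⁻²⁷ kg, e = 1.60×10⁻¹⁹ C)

pitch ≈ 716 cm

The velocity component along B is v∥ = v cos50.7° = 2.89×10^6 m/s.
The cyclotron period T = 2πm/(qB) = 2.47×10^-6 s is set by m, q, B alone.
Pitch = v∥·T = (2.89×10^6)(2.47×10^-6) = 7.16 m.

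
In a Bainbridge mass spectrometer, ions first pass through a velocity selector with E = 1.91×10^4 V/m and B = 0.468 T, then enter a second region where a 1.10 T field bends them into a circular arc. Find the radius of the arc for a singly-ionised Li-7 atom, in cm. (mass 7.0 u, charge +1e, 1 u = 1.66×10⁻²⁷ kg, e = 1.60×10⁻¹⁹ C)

The selector passes v = E/B = 1.91×10^4/0.468 = 4.08×10^4 m/s.
In the deflection region, r = mv/(qB₂) = (1.16×10^-26)(4.08×10^4) / [(1×1.60×10^-19)(1.10)] = 2.69×10^-3 m.

r ≈ 0.269 cm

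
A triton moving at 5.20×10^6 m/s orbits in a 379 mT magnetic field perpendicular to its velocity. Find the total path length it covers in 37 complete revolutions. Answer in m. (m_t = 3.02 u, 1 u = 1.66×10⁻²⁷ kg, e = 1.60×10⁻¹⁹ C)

L ≈ 99.9 m

r = mv/(qB) = 0.430 m, so one revolution covers 2πr = 2.70 m.
In 37 revolutions: L = 37·2πr = 99.9 m.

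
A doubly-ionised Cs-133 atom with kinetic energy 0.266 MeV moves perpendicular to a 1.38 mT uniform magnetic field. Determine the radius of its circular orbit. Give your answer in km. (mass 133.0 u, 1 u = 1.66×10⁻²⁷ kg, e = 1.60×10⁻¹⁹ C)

Convert the energy: K = 0.266 MeV = 4.26×10^-14 J.
v = √(2K/m) = √(2·4.26×10^-14/2.21×10^-25) = 6.21×10^5 m/s.
r = mv/(qB) = (2.21×10^-25)(6.21×10^5) / [(2×1.60×10^-19)(1.38×10^-3)] = 310 m.

r ≈ 0.310 km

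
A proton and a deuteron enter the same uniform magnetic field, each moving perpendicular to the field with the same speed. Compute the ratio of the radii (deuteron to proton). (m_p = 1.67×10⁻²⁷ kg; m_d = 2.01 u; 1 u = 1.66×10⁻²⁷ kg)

ratio ≈ 2.00

r = mv/(qB) ⇒ at equal v, r ∝ m/q.
r_{deuteron}/r_{proton} = 2.00.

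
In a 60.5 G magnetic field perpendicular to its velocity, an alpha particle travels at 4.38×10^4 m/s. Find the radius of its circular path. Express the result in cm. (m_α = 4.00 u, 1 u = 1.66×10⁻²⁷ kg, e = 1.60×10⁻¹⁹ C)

The magnetic force provides the centripetal force: qvB = mv²/r, so r = mv/(qB).
r = (6.64×10^-27 kg)(4.38×10^4 m/s) / [(2×1.60×10^-19 C)(6.05×10^-3 T)] = 0.150 m.

r ≈ 15.0 cm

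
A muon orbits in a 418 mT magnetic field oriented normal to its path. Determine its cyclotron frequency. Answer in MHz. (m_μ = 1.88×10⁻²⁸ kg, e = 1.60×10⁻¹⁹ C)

f = qB/(2πm) = (1×1.60×10^-19)(0.418) / [2π(1.88×10^-28)] = 5.66×10^7 Hz.

f ≈ 56.6 MHz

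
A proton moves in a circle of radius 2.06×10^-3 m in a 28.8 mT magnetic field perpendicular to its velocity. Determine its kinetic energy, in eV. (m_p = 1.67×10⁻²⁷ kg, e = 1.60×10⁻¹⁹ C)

K ≈ 0.169 eV

v = qBr/m = (1×1.60×10^-19)(0.0288)(2.06×10^-3) / (1.67×10^-27) = 5680 m/s.
K = ½mv² = 0.5·(1.67×10^-27)·(5680)² = 2.70×10^-20 J = 0.169 eV.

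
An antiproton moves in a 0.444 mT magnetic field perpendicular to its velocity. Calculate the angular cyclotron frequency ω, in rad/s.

ω = qB/m = (1×1.60×10^-19)(4.44×10^-4) / (1.67×10^-27) = 4.25×10^4 rad/s.

ω ≈ 4.25×10^4 rad/s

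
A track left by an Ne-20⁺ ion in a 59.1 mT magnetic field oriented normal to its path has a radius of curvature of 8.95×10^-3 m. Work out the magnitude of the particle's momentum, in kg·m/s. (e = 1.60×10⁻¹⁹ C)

Since qvB = mv²/r, the momentum p = mv = qBr.
p = (1×1.60×10^-19)(0.0591)(8.95×10^-3) = 8.46×10^-23 kg·m/s.

p ≈ 8.46×10^-23 kg·m/s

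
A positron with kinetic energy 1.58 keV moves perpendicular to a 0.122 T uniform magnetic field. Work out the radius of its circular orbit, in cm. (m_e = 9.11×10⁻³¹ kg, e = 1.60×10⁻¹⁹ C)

r ≈ 0.110 cm

Convert the energy: K = 1.58 keV = 2.53×10^-16 J.
v = √(2K/m) = √(2·2.53×10^-16/9.11×10^-31) = 2.36×10^7 m/s.
r = mv/(qB) = (9.11×10^-31)(2.36×10^7) / [(1×1.60×10^-19)(0.122)] = 1.10×10^-3 m.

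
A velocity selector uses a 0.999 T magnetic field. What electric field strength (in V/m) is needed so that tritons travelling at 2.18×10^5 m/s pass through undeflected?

qE = qvB ⇒ E = vB = (2.18×10^5)(0.999) = 2.18×10^5 V/m.

E ≈ 2.18×10^5 V/m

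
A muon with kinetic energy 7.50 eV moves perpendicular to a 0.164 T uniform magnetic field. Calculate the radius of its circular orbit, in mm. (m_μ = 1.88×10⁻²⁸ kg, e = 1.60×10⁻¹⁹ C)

Convert the energy: K = 7.50 eV = 1.20×10^-18 J.
v = √(2K/m) = √(2·1.20×10^-18/1.88×10^-28) = 1.13×10^5 m/s.
r = mv/(qB) = (1.88×10^-28)(1.13×10^5) / [(1×1.60×10^-19)(0.164)] = 8.10×10^-4 m.

r ≈ 0.810 mm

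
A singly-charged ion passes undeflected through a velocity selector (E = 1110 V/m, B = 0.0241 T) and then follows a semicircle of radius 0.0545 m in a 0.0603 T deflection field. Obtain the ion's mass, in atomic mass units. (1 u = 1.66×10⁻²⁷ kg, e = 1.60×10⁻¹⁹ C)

v = E/B₁ = 4.61×10^4 m/s.
From r = mv/(qB₂), m = qB₂r/v = (1×1.60×10^-19)(0.0603)(0.0545) / (4.61×10^4) = 1.14×10^-26 kg.
In atomic mass units: m = 1.14×10^-26 / 1.66×10^-27 = 6.88 u.

m ≈ 6.88 u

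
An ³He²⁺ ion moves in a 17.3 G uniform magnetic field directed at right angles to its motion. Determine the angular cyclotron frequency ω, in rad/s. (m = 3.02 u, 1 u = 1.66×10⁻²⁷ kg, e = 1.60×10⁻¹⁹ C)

ω = qB/m = (2×1.60×10^-19)(1.73×10^-3) / (5.01×10^-27) = 1.10×10^5 rad/s.

ω ≈ 1.10×10^5 rad/s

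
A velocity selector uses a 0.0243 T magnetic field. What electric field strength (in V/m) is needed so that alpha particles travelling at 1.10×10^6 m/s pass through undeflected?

qE = qvB ⇒ E = vB = (1.10×10^6)(0.0243) = 2.67×10^4 V/m.

E ≈ 2.67×10^4 V/m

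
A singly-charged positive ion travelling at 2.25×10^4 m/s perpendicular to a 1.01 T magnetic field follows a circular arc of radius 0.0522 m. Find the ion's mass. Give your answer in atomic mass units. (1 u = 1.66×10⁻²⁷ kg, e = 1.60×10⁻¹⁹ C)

qvB = mv²/r ⇒ m = qBr/v.
m = (1×1.60×10^-19)(1.01)(0.0522) / (2.25×10^4) = 3.75×10^-25 kg = 226 u.

m ≈ 226 u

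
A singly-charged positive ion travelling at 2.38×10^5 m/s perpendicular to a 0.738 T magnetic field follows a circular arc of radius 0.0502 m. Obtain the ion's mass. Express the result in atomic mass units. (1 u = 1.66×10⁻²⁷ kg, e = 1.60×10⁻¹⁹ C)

qvB = mv²/r ⇒ m = qBr/v.
m = (1×1.60×10^-19)(0.738)(0.0502) / (2.38×10^5) = 2.49×10^-26 kg = 15.0 u.

m ≈ 15.0 u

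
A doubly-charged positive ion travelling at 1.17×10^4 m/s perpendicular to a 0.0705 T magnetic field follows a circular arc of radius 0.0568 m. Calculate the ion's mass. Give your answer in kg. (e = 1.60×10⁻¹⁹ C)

m ≈ 1.10×10^-25 kg

qvB = mv²/r ⇒ m = qBr/v.
m = (2×1.60×10^-19)(0.0705)(0.0568) / (1.17×10^4) = 1.10×10^-25 kg.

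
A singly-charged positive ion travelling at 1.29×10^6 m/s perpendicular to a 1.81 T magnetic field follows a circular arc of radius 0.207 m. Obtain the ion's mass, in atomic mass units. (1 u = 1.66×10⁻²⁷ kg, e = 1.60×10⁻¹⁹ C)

qvB = mv²/r ⇒ m = qBr/v.
m = (1×1.60×10^-19)(1.81)(0.207) / (1.29×10^6) = 4.65×10^-26 kg = 28.0 u.

m ≈ 28.0 u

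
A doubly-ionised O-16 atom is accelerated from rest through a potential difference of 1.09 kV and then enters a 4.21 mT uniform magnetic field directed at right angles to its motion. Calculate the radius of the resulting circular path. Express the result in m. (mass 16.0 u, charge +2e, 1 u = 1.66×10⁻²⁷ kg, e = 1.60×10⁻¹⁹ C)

r ≈ 3.20 m

The kinetic energy gained is K = qV = (2×1.60×10^-19)(1090) = 3.49×10^-16 J.
v = √(2K/m) = 1.62×10^5 m/s.
r = mv/(qB) = (2.66×10^-26)(1.62×10^5) / [(2×1.60×10^-19)(4.21×10^-3)] = 3.20 m.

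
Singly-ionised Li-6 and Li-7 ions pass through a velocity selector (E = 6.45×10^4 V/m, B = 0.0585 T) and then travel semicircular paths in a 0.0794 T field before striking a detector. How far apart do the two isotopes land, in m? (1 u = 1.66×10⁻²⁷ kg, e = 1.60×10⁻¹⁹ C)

Δd ≈ 0.288 m

Both emerge at v = E/B₁ = 1.10×10^6 m/s.
r = mv/(qB₂), so r₁ = 0.8644 m and r₂ = 1.008 m, giving Δr = 0.144 m.
After a semicircle each ion lands a diameter 2r from the entry slit, so the separation is 2Δr = 0.288 m.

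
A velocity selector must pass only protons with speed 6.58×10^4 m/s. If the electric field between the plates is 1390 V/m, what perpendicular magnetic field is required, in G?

B ≈ 211 G

qE = qvB ⇒ B = E/v = (1390) / (6.58×10^4) = 0.0211 T.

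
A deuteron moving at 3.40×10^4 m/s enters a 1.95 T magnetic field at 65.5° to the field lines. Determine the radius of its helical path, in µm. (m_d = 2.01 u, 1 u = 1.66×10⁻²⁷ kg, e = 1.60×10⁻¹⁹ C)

Only the perpendicular component v⊥ = v sin65.5° = 3.09×10^4 m/s is bent by the field.
r = m v⊥ /(qB) = (3.34×10^-27)(3.09×10^4) / [(1×1.60×10^-19)(1.95)] = 3.31×10^-4 m.

r ≈ 331 µm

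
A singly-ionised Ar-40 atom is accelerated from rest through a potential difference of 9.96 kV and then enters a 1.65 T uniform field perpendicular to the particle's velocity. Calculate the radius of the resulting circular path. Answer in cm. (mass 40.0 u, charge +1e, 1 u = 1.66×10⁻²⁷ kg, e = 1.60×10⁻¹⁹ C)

The kinetic energy gained is K = qV = (1×1.60×10^-19)(9960) = 1.59×10^-15 J.
v = √(2K/m) = 2.19×10^5 m/s.
r = mv/(qB) = (6.64×10^-26)(2.19×10^5) / [(1×1.60×10^-19)(1.65)] = 0.0551 m.

r ≈ 5.51 cm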